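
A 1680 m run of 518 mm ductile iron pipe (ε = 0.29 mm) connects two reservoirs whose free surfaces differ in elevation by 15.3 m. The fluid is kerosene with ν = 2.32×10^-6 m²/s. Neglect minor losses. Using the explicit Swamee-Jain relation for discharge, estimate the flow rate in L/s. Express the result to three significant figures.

Swamee-Jain (Type II): Q = -0.965·√(gD⁵h_f/L)·ln[ε/(3.7D) + √(3.17ν²L/(gD³h_f))]
√(gD⁵h_f/L) = √(9.81·0.518⁵·15.3/1680) = 0.05772
ε/(3.7D) = 1.51×10^-4; √(3.17ν²L/(gD³h_f)) = 3.71×10^-5
Q = -0.965·0.05772·ln(1.884×10^-4) = 0.4778 m³/s
Check: V = 2.27 m/s, Re = 5.06×10^5, f = 0.01813, h_f = 15.4 m ≈ 15.3 m ✓

Q ≈ 478 L/s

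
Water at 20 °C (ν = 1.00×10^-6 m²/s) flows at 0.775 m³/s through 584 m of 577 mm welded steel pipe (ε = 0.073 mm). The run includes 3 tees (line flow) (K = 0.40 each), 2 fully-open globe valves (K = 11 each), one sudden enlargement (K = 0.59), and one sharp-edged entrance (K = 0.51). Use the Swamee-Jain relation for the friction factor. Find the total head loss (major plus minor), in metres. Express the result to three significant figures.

H_L ≈ 17.0 m

V = 4Q/(πD²) = 2.964 m/s; V²/2g = 0.4477 m
Re = 1.71×10^6, ε/D = 1.27×10^-4 → f = 0.01342 (Swamee-Jain)
Major: h_f = f(L/D)·V²/2g = 0.01342·1012·0.4477 = 6.082 m
Minor: ΣK = 24.3; h_m = ΣK·V²/2g = 10.88 m
Total H_L = 6.082 + 10.88 = 16.96 m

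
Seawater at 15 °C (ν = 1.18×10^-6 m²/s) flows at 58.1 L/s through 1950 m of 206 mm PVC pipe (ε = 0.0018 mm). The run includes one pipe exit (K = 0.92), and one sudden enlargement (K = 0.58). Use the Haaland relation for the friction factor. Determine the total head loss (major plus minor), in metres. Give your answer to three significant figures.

H_L ≈ 21.3 m

V = 4Q/(πD²) = 1.743 m/s; V²/2g = 0.1549 m
Re = 3.04×10^5, ε/D = 8.74×10^-6 → f = 0.01437 (Haaland)
Major: h_f = f(L/D)·V²/2g = 0.01437·9466·0.1549 = 21.07 m
Minor: ΣK = 1.50; h_m = ΣK·V²/2g = 0.2323 m
Total H_L = 21.07 + 0.2323 = 21.31 m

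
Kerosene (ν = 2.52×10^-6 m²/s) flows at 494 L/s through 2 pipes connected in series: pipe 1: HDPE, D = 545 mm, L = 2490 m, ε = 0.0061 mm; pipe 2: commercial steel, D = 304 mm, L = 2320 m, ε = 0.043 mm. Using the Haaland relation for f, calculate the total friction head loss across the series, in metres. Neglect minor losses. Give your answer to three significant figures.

H ≈ 268 m

Pipe 1: V = 2.118 m/s, Re = 4.58×10^5, ε/D = 1.12×10^-5, f = 0.01339, h_1 = f(L/D)V²/2g = 13.98 m
Pipe 2: V = 6.806 m/s, Re = 8.21×10^5, ε/D = 1.41×10^-4, f = 0.01409, h_2 = f(L/D)V²/2g = 253.9 m
Series → Q common, losses add: H = Σh = 267.9 m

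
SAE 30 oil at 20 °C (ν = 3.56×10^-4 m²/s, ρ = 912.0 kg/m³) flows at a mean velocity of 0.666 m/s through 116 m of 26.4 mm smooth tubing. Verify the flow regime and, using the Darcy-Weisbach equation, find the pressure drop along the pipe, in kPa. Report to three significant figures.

Δp ≈ 1150 kPa

Re = VD/ν = 0.666·0.02640/3.56×10^-4 = 49.4 → laminar (Re < 2300)
f = 64/Re = 1.296
h_f = f(L/D)V²/(2g) = 1.296·(116/0.02640)·0.666²/(2·9.81) = 128.7 m
Δp = ρg·h_f = 912.0·9.81·128.7 = 1152 kPa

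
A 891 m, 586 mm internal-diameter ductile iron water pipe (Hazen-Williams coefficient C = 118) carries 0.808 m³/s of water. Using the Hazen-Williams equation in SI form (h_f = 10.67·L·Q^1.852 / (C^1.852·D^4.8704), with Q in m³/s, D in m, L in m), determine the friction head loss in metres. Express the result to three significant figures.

h_f = 10.67·891·0.808^1.852 / (118^1.852·0.586^4.8704) = 12.59 m

h_f ≈ 12.6 m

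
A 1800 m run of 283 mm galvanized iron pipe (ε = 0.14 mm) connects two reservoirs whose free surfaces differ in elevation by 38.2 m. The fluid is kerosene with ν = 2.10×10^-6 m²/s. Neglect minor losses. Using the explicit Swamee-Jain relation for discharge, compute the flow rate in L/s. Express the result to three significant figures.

Q ≈ 161 L/s

Swamee-Jain (Type II): Q = -0.965·√(gD⁵h_f/L)·ln[ε/(3.7D) + √(3.17ν²L/(gD³h_f))]
√(gD⁵h_f/L) = √(9.81·0.283⁵·38.2/1800) = 0.01944
ε/(3.7D) = 1.34×10^-4; √(3.17ν²L/(gD³h_f)) = 5.44×10^-5
Q = -0.965·0.01944·ln(1.881×10^-4) = 0.1609 m³/s
Check: V = 2.56 m/s, Re = 3.45×10^5, f = 0.01813, h_f = 38.5 m ≈ 38.2 m ✓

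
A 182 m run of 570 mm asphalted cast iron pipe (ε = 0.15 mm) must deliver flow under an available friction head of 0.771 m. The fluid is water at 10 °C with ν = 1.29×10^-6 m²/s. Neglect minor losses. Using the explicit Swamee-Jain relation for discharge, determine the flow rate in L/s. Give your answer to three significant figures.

Q ≈ 446 L/s

Swamee-Jain (Type II): Q = -0.965·√(gD⁵h_f/L)·ln[ε/(3.7D) + √(3.17ν²L/(gD³h_f))]
√(gD⁵h_f/L) = √(9.81·0.570⁵·0.771/182) = 0.05000
ε/(3.7D) = 7.11×10^-5; √(3.17ν²L/(gD³h_f)) = 2.62×10^-5
Q = -0.965·0.05000·ln(9.730×10^-5) = 0.4458 m³/s
Check: V = 1.75 m/s, Re = 7.72×10^5, f = 0.01562, h_f = 0.776 m ≈ 0.771 m ✓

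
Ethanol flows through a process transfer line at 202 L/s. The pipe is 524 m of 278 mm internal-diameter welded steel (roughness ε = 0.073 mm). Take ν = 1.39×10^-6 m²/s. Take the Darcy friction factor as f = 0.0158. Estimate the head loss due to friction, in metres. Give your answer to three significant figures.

V = 4Q/(πD²) = 4·0.202/(π·0.278²) = 3.328 m/s
h_f = f(L/D)V²/(2g) = 0.01580·(524/0.278)·3.328²/(2·9.81) = 16.81 m

h_f ≈ 16.8 m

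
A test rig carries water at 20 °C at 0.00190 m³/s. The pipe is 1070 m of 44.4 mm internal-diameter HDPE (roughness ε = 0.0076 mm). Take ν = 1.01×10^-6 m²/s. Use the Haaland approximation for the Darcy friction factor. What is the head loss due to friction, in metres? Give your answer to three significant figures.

h_f ≈ 38.6 m

V = 4Q/(πD²) = 4·0.00190/(π·0.0444²) = 1.227 m/s
Re = VD/ν = 1.227·0.0444/1.01×10^-6 = 5.39×10^4 → turbulent
ε/D = 0.0076/44.4 = 1.71×10^-4
Haaland: f = 0.02089
h_f = f(L/D)V²/(2g) = 0.02089·(1070/0.0444)·1.227²/(2·9.81) = 38.64 m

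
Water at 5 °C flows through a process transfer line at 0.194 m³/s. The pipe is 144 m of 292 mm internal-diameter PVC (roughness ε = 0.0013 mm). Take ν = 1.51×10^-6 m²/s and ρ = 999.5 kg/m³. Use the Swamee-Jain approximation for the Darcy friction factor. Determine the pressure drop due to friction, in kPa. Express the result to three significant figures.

Δp ≈ 26.7 kPa

V = 4Q/(πD²) = 4·0.194/(π·0.292²) = 2.897 m/s
Re = VD/ν = 2.897·0.292/1.51×10^-6 = 5.60×10^5 → turbulent
ε/D = 0.0013/292 = 4.45×10^-6
Swamee-Jain: f = 0.01291
h_f = f(L/D)V²/(2g) = 0.01291·(144/0.292)·2.897²/(2·9.81) = 2.722 m
Δp = ρg·h_f = 999.5·9.81·2.722 = 26.69 kPa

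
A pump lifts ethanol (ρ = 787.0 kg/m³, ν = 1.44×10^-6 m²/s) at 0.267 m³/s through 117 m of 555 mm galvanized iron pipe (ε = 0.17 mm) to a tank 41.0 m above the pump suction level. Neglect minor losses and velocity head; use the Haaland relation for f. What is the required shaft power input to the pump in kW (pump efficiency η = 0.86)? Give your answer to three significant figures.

P_shaft ≈ 98.8 kW

V = 4Q/(πD²) = 1.104 m/s; Re = 4.25×10^5; ε/D = 3.06×10^-4; f = 0.01638
h_f = f(L/D)V²/2g = 0.2144 m
Total head H = z + h_f = 41.0 + 0.2144 = 41.21 m
P_hyd = ρgQH = 787.0·9.81·0.267·41.21 = 84.96 kW
P_shaft = P_hyd/η = 84.96/0.86 = 98.79 kW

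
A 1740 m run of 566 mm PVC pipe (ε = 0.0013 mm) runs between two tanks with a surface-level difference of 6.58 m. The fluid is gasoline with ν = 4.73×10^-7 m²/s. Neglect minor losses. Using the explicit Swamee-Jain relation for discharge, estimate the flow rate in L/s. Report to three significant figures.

Swamee-Jain (Type II): Q = -0.965·√(gD⁵h_f/L)·ln[ε/(3.7D) + √(3.17ν²L/(gD³h_f))]
√(gD⁵h_f/L) = √(9.81·0.566⁵·6.58/1740) = 0.04642
ε/(3.7D) = 6.21×10^-7; √(3.17ν²L/(gD³h_f)) = 1.03×10^-5
Q = -0.965·0.04642·ln(1.089×10^-5) = 0.5119 m³/s
Check: V = 2.03 m/s, Re = 2.43×10^6, f = 0.01015, h_f = 6.58 m ≈ 6.58 m ✓

Q ≈ 512 L/s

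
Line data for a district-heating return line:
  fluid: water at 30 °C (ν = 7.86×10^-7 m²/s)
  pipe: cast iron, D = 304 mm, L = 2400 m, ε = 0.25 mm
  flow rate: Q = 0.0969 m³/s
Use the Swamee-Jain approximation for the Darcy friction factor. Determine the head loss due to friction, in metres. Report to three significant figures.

h_f ≈ 14.0 m

V = 4Q/(πD²) = 4·0.0969/(π·0.304²) = 1.335 m/s
Re = VD/ν = 1.335·0.304/7.86×10^-7 = 5.16×10^5 → turbulent
ε/D = 0.25/304 = 8.22×10^-4
Swamee-Jain: f = 0.01952
h_f = f(L/D)V²/(2g) = 0.01952·(2400/0.304)·1.335²/(2·9.81) = 14.00 m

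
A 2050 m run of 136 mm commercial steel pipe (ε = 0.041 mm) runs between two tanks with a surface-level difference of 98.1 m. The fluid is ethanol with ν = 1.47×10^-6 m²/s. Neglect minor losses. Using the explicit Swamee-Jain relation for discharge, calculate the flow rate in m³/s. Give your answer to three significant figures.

Q ≈ 0.0395 m³/s

Swamee-Jain (Type II): Q = -0.965·√(gD⁵h_f/L)·ln[ε/(3.7D) + √(3.17ν²L/(gD³h_f))]
√(gD⁵h_f/L) = √(9.81·0.136⁵·98.1/2050) = 0.004673
ε/(3.7D) = 8.15×10^-5; √(3.17ν²L/(gD³h_f)) = 7.62×10^-5
Q = -0.965·0.004673·ln(1.576×10^-4) = 0.03948 m³/s
Check: V = 2.72 m/s, Re = 2.51×10^5, f = 0.01737, h_f = 98.6 m ≈ 98.1 m ✓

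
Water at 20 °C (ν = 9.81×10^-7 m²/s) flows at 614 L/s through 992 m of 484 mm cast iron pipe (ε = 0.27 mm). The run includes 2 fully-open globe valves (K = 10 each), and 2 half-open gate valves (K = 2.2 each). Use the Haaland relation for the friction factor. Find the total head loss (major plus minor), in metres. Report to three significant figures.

V = 4Q/(πD²) = 3.337 m/s; V²/2g = 0.5676 m
Re = 1.65×10^6, ε/D = 5.58×10^-4 → f = 0.01740 (Haaland)
Major: h_f = f(L/D)·V²/2g = 0.01740·2050·0.5676 = 20.25 m
Minor: ΣK = 24.4; h_m = ΣK·V²/2g = 13.85 m
Total H_L = 20.25 + 13.85 = 34.10 m

H_L ≈ 34.1 m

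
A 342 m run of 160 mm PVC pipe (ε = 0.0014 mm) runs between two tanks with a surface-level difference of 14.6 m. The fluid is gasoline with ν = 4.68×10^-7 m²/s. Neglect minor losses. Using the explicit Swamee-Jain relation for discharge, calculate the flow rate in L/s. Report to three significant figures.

Swamee-Jain (Type II): Q = -0.965·√(gD⁵h_f/L)·ln[ε/(3.7D) + √(3.17ν²L/(gD³h_f))]
√(gD⁵h_f/L) = √(9.81·0.160⁵·14.6/342) = 0.006627
ε/(3.7D) = 2.36×10^-6; √(3.17ν²L/(gD³h_f)) = 2.01×10^-5
Q = -0.965·0.006627·ln(2.248×10^-5) = 0.06844 m³/s
Check: V = 3.40 m/s, Re = 1.16×10^6, f = 0.01155, h_f = 14.6 m ≈ 14.6 m ✓

Q ≈ 68.4 L/s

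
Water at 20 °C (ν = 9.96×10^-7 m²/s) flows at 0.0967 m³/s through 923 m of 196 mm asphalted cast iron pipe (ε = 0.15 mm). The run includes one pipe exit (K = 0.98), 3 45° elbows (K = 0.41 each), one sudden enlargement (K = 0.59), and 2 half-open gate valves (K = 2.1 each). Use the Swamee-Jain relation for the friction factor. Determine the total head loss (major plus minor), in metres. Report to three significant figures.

V = 4Q/(πD²) = 3.205 m/s; V²/2g = 0.5235 m
Re = 6.31×10^5, ε/D = 7.65×10^-4 → f = 0.01911 (Swamee-Jain)
Major: h_f = f(L/D)·V²/2g = 0.01911·4709·0.5235 = 47.11 m
Minor: ΣK = 7.00; h_m = ΣK·V²/2g = 3.665 m
Total H_L = 47.11 + 3.665 = 50.77 m

H_L ≈ 50.8 m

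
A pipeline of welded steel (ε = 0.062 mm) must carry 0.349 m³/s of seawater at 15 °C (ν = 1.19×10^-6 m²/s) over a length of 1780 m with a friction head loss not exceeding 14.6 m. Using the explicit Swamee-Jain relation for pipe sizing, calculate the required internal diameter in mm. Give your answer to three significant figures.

Swamee-Jain (Type III): D = 0.66·[ε^1.25·(LQ²/(gh_f))^4.75 + ν·Q^9.4·(L/(gh_f))^5.2]^0.04
LQ²/(gh_f) = 1.514; L/(gh_f) = 12.43
Term 1 = ε^1.25·(…)^4.75 = 3.94×10^-5; Term 2 = ν·Q^9.4·(…)^5.2 = 2.94×10^-5
D = 0.66·(3.94×10^-5 + 2.94×10^-5)^0.04 = 0.4498 m = 450 mm
Check: V = 2.20 m/s, Re = 8.30×10^5, f = 0.01423, h_f = 13.8 m ≈ 14.6 m ✓

D ≈ 450 mm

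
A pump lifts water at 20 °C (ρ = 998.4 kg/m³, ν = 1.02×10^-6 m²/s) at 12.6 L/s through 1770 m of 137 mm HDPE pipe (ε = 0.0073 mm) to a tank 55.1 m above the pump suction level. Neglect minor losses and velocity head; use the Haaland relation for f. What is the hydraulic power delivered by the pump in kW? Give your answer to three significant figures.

V = 4Q/(πD²) = 0.8548 m/s; Re = 1.15×10^5; ε/D = 5.33×10^-5; f = 0.01757
h_f = f(L/D)V²/2g = 8.451 m
Total head H = z + h_f = 55.1 + 8.451 = 63.55 m
P_hyd = ρgQH = 998.4·9.81·0.0126·63.55 = 7.843 kW

P_hyd ≈ 7.84 kW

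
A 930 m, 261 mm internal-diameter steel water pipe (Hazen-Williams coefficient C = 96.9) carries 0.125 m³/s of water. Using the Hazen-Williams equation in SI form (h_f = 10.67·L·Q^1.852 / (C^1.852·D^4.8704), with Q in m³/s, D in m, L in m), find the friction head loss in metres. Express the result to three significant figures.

h_f = 10.67·930·0.125^1.852 / (96.9^1.852·0.261^4.8704) = 30.67 m

h_f ≈ 30.7 m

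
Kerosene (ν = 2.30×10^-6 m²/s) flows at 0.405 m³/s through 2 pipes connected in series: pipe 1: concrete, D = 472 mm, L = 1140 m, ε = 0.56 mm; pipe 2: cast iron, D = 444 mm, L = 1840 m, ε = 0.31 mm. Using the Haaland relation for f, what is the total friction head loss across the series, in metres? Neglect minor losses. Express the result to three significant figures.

Pipe 1: V = 2.315 m/s, Re = 4.75×10^5, ε/D = 0.00119, f = 0.02101, h_1 = f(L/D)V²/2g = 13.85 m
Pipe 2: V = 2.616 m/s, Re = 5.05×10^5, ε/D = 6.98×10^-4, f = 0.01873, h_2 = f(L/D)V²/2g = 27.06 m
Series → Q common, losses add: H = Σh = 40.92 m

H ≈ 40.9 m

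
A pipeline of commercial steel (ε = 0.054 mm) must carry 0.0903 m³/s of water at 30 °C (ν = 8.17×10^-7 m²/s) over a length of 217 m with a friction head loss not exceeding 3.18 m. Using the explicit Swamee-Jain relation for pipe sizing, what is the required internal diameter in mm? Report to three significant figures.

D ≈ 238 mm

Swamee-Jain (Type III): D = 0.66·[ε^1.25·(LQ²/(gh_f))^4.75 + ν·Q^9.4·(L/(gh_f))^5.2]^0.04
LQ²/(gh_f) = 0.05672; L/(gh_f) = 6.956
Term 1 = ε^1.25·(…)^4.75 = 5.57×10^-12; Term 2 = ν·Q^9.4·(…)^5.2 = 2.99×10^-12
D = 0.66·(5.57×10^-12 + 2.99×10^-12)^0.04 = 0.2381 m = 238 mm
Check: V = 2.03 m/s, Re = 5.91×10^5, f = 0.01556, h_f = 2.97 m ≈ 3.18 m ✓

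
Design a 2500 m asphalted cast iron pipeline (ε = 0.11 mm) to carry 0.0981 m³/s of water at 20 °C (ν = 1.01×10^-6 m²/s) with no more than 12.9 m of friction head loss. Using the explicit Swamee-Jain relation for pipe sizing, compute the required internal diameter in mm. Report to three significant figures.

Swamee-Jain (Type III): D = 0.66·[ε^1.25·(LQ²/(gh_f))^4.75 + ν·Q^9.4·(L/(gh_f))^5.2]^0.04
LQ²/(gh_f) = 0.1901; L/(gh_f) = 19.76
Term 1 = ε^1.25·(…)^4.75 = 4.24×10^-9; Term 2 = ν·Q^9.4·(…)^5.2 = 1.83×10^-9
D = 0.66·(4.24×10^-9 + 1.83×10^-9)^0.04 = 0.3097 m = 310 mm
Check: V = 1.30 m/s, Re = 3.99×10^5, f = 0.01705, h_f = 11.9 m ≈ 12.9 m ✓

D ≈ 310 mm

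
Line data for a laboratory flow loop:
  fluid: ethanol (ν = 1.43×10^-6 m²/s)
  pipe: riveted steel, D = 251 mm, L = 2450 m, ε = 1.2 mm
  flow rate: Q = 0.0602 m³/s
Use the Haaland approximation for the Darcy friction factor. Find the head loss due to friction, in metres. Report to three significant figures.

h_f ≈ 22.4 m

V = 4Q/(πD²) = 4·0.0602/(π·0.251²) = 1.217 m/s
Re = VD/ν = 1.217·0.251/1.43×10^-6 = 2.14×10^5 → turbulent
ε/D = 1.2/251 = 0.00478
Haaland: f = 0.03044
h_f = f(L/D)V²/(2g) = 0.03044·(2450/0.251)·1.217²/(2·9.81) = 22.41 m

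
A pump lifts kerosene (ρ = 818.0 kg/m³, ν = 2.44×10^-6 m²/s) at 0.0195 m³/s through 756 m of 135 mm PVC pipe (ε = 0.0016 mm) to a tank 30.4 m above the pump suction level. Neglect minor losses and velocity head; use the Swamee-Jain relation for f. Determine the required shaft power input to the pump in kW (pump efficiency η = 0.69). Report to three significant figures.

P_shaft ≈ 9.18 kW

V = 4Q/(πD²) = 1.362 m/s; Re = 7.54×10^4; ε/D = 1.19×10^-5; f = 0.01903
h_f = f(L/D)V²/2g = 10.08 m
Total head H = z + h_f = 30.4 + 10.08 = 40.48 m
P_hyd = ρgQH = 818.0·9.81·0.0195·40.48 = 6.334 kW
P_shaft = P_hyd/η = 6.334/0.69 = 9.180 kW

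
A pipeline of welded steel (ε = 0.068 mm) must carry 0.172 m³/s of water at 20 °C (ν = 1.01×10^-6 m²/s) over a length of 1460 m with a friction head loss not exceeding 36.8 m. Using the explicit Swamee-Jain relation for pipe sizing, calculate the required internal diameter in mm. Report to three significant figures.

Swamee-Jain (Type III): D = 0.66·[ε^1.25·(LQ²/(gh_f))^4.75 + ν·Q^9.4·(L/(gh_f))^5.2]^0.04
LQ²/(gh_f) = 0.1196; L/(gh_f) = 4.044
Term 1 = ε^1.25·(…)^4.75 = 2.57×10^-10; Term 2 = ν·Q^9.4·(…)^5.2 = 9.42×10^-11
D = 0.66·(2.57×10^-10 + 9.42×10^-11)^0.04 = 0.2763 m = 276 mm
Check: V = 2.87 m/s, Re = 7.85×10^5, f = 0.01545, h_f = 34.2 m ≈ 36.8 m ✓

D ≈ 276 mm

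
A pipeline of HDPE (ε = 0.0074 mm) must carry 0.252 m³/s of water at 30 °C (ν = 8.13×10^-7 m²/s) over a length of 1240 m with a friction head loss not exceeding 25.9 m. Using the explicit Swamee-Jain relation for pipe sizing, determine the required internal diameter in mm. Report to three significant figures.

Swamee-Jain (Type III): D = 0.66·[ε^1.25·(LQ²/(gh_f))^4.75 + ν·Q^9.4·(L/(gh_f))^5.2]^0.04
LQ²/(gh_f) = 0.3099; L/(gh_f) = 4.880
Term 1 = ε^1.25·(…)^4.75 = 1.48×10^-9; Term 2 = ν·Q^9.4·(…)^5.2 = 7.30×10^-9
D = 0.66·(1.48×10^-9 + 7.30×10^-9)^0.04 = 0.3143 m = 314 mm
Check: V = 3.25 m/s, Re = 1.26×10^6, f = 0.01180, h_f = 25.1 m ≈ 25.9 m ✓

D ≈ 314 mm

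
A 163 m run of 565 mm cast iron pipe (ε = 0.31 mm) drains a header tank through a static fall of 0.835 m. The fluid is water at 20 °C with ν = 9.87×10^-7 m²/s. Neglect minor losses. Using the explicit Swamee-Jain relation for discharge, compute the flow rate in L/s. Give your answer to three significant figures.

Swamee-Jain (Type II): Q = -0.965·√(gD⁵h_f/L)·ln[ε/(3.7D) + √(3.17ν²L/(gD³h_f))]
√(gD⁵h_f/L) = √(9.81·0.565⁵·0.835/163) = 0.05379
ε/(3.7D) = 1.48×10^-4; √(3.17ν²L/(gD³h_f)) = 1.85×10^-5
Q = -0.965·0.05379·ln(1.667×10^-4) = 0.4515 m³/s
Check: V = 1.80 m/s, Re = 1.03×10^6, f = 0.01761, h_f = 0.840 m ≈ 0.835 m ✓

Q ≈ 452 L/s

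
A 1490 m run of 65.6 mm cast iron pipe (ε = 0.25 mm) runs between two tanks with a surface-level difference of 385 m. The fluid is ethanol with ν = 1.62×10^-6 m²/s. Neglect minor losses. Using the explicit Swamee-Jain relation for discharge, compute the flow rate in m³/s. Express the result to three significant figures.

Swamee-Jain (Type II): Q = -0.965·√(gD⁵h_f/L)·ln[ε/(3.7D) + √(3.17ν²L/(gD³h_f))]
√(gD⁵h_f/L) = √(9.81·0.0656⁵·385/1490) = 0.001755
ε/(3.7D) = 0.00103; √(3.17ν²L/(gD³h_f)) = 1.08×10^-4
Q = -0.965·0.001755·ln(0.001138) = 0.01148 m³/s
Check: V = 3.40 m/s, Re = 1.38×10^5, f = 0.02906, h_f = 388 m ≈ 385 m ✓

Q ≈ 0.0115 m³/s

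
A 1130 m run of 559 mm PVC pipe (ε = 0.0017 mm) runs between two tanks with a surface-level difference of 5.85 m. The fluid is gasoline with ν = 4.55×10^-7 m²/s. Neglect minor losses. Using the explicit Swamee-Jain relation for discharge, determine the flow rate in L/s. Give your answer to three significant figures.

Q ≈ 588 L/s

Swamee-Jain (Type II): Q = -0.965·√(gD⁵h_f/L)·ln[ε/(3.7D) + √(3.17ν²L/(gD³h_f))]
√(gD⁵h_f/L) = √(9.81·0.559⁵·5.85/1130) = 0.05265
ε/(3.7D) = 8.22×10^-7; √(3.17ν²L/(gD³h_f)) = 8.60×10^-6
Q = -0.965·0.05265·ln(9.423×10^-6) = 0.5880 m³/s
Check: V = 2.40 m/s, Re = 2.94×10^6, f = 0.009906, h_f = 5.86 m ≈ 5.85 m ✓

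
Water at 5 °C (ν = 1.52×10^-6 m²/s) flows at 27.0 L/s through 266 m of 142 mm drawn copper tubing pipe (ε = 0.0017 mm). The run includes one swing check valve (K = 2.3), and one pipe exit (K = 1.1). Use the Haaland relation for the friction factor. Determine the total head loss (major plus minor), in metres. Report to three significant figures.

V = 4Q/(πD²) = 1.705 m/s; V²/2g = 0.1481 m
Re = 1.59×10^5, ε/D = 1.20×10^-5 → f = 0.01627 (Haaland)
Major: h_f = f(L/D)·V²/2g = 0.01627·1873·0.1481 = 4.516 m
Minor: ΣK = 3.40; h_m = ΣK·V²/2g = 0.5037 m
Total H_L = 4.516 + 0.5037 = 5.019 m

H_L ≈ 5.02 m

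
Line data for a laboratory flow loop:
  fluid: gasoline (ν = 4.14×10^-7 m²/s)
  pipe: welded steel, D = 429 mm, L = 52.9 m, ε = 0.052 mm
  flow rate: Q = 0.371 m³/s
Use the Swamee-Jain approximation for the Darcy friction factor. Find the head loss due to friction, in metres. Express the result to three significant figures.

V = 4Q/(πD²) = 4·0.371/(π·0.429²) = 2.567 m/s
Re = VD/ν = 2.567·0.429/4.14×10^-7 = 2.66×10^6 → turbulent
ε/D = 0.052/429 = 1.21×10^-4
Swamee-Jain: f = 0.01307
h_f = f(L/D)V²/(2g) = 0.01307·(52.9/0.429)·2.567²/(2·9.81) = 0.5409 m

h_f ≈ 0.541 m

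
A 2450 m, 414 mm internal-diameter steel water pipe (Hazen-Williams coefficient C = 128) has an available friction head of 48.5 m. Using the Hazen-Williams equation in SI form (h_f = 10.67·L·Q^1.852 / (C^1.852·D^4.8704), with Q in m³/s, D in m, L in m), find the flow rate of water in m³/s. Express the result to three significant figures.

Q ≈ 0.422 m³/s

Rearranging: Q = [h_f·C^1.852·D^4.8704 / (10.67·L)]^(1/1.852)
Q = [48.5·128^1.852·0.414^4.8704 / (10.67·2450)]^0.540 = 0.4218 m³/s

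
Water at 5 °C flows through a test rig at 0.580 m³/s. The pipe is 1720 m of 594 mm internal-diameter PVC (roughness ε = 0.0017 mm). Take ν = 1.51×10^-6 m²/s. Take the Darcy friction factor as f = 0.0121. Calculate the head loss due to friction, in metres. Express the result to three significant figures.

V = 4Q/(πD²) = 4·0.580/(π·0.594²) = 2.093 m/s
h_f = f(L/D)V²/(2g) = 0.01210·(1720/0.594)·2.093²/(2·9.81) = 7.823 m

h_f ≈ 7.82 m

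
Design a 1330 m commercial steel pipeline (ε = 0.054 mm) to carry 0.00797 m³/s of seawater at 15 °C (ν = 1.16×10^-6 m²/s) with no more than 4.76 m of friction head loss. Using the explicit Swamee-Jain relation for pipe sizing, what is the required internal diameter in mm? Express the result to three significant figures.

Swamee-Jain (Type III): D = 0.66·[ε^1.25·(LQ²/(gh_f))^4.75 + ν·Q^9.4·(L/(gh_f))^5.2]^0.04
LQ²/(gh_f) = 0.001809; L/(gh_f) = 28.48
Term 1 = ε^1.25·(…)^4.75 = 4.35×10^-19; Term 2 = ν·Q^9.4·(…)^5.2 = 7.98×10^-19
D = 0.66·(4.35×10^-19 + 7.98×10^-19)^0.04 = 0.1268 m = 127 mm
Check: V = 0.631 m/s, Re = 6.90×10^4, f = 0.02121, h_f = 4.51 m ≈ 4.76 m ✓

D ≈ 127 mm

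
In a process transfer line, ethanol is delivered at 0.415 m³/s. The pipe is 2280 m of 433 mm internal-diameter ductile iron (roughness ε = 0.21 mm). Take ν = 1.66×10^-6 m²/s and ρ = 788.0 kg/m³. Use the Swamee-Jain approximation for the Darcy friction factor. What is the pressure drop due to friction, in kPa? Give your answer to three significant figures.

V = 4Q/(πD²) = 4·0.415/(π·0.433²) = 2.818 m/s
Re = VD/ν = 2.818·0.433/1.66×10^-6 = 7.35×10^5 → turbulent
ε/D = 0.21/433 = 4.85×10^-4
Swamee-Jain: f = 0.01738
h_f = f(L/D)V²/(2g) = 0.01738·(2280/0.433)·2.818²/(2·9.81) = 37.05 m
Δp = ρg·h_f = 788.0·9.81·37.05 = 286.4 kPa

Δp ≈ 286 kPa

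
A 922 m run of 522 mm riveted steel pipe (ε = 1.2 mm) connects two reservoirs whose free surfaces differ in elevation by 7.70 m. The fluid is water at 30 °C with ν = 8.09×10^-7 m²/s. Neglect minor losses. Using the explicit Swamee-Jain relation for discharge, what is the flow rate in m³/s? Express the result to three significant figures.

Swamee-Jain (Type II): Q = -0.965·√(gD⁵h_f/L)·ln[ε/(3.7D) + √(3.17ν²L/(gD³h_f))]
√(gD⁵h_f/L) = √(9.81·0.522⁵·7.70/922) = 0.05635
ε/(3.7D) = 6.21×10^-4; √(3.17ν²L/(gD³h_f)) = 1.33×10^-5
Q = -0.965·0.05635·ln(6.347×10^-4) = 0.4003 m³/s
Check: V = 1.87 m/s, Re = 1.21×10^6, f = 0.02451, h_f = 7.72 m ≈ 7.70 m ✓

Q ≈ 0.400 m³/s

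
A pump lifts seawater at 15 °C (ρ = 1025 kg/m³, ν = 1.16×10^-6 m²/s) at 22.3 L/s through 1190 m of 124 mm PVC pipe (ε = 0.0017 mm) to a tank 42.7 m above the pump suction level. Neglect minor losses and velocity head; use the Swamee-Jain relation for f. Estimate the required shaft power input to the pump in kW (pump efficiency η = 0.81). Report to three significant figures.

V = 4Q/(πD²) = 1.847 m/s; Re = 1.97×10^5; ε/D = 1.37×10^-5; f = 0.01570
h_f = f(L/D)V²/2g = 26.18 m
Total head H = z + h_f = 42.7 + 26.18 = 68.88 m
P_hyd = ρgQH = 1025·9.81·0.0223·68.88 = 15.45 kW
P_shaft = P_hyd/η = 15.45/0.81 = 19.07 kW

P_shaft ≈ 19.1 kW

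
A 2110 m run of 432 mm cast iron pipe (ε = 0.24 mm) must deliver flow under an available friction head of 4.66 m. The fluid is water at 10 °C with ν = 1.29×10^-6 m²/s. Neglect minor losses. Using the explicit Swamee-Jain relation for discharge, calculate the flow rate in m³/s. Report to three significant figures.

Q ≈ 0.148 m³/s

Swamee-Jain (Type II): Q = -0.965·√(gD⁵h_f/L)·ln[ε/(3.7D) + √(3.17ν²L/(gD³h_f))]
√(gD⁵h_f/L) = √(9.81·0.432⁵·4.66/2110) = 0.01805
ε/(3.7D) = 1.50×10^-4; √(3.17ν²L/(gD³h_f)) = 5.50×10^-5
Q = -0.965·0.01805·ln(2.051×10^-4) = 0.1480 m³/s
Check: V = 1.01 m/s, Re = 3.38×10^5, f = 0.01850, h_f = 4.69 m ≈ 4.66 m ✓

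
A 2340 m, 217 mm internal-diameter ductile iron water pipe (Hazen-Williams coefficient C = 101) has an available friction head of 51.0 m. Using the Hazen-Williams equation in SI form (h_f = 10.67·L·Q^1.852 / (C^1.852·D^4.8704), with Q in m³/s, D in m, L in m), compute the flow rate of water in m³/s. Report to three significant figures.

Rearranging: Q = [h_f·C^1.852·D^4.8704 / (10.67·L)]^(1/1.852)
Q = [51.0·101^1.852·0.217^4.8704 / (10.67·2340)]^0.540 = 0.06411 m³/s

Q ≈ 0.0641 m³/s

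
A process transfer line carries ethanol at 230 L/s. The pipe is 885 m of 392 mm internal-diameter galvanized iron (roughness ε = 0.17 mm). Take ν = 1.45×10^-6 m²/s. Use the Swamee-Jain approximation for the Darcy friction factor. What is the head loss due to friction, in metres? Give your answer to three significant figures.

V = 4Q/(πD²) = 4·0.230/(π·0.392²) = 1.906 m/s
Re = VD/ν = 1.906·0.392/1.45×10^-6 = 5.15×10^5 → turbulent
ε/D = 0.17/392 = 4.34×10^-4
Swamee-Jain: f = 0.01732
h_f = f(L/D)V²/(2g) = 0.01732·(885/0.392)·1.906²/(2·9.81) = 7.238 m

h_f ≈ 7.24 m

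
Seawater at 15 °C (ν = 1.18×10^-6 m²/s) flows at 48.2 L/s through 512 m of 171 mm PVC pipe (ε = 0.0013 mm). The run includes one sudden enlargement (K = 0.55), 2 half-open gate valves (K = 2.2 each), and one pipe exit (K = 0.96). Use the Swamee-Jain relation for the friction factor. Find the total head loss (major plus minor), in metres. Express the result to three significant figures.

H_L ≈ 11.0 m

V = 4Q/(πD²) = 2.099 m/s; V²/2g = 0.2245 m
Re = 3.04×10^5, ε/D = 7.60×10^-6 → f = 0.01443 (Swamee-Jain)
Major: h_f = f(L/D)·V²/2g = 0.01443·2994·0.2245 = 9.698 m
Minor: ΣK = 5.91; h_m = ΣK·V²/2g = 1.327 m
Total H_L = 9.698 + 1.327 = 11.03 m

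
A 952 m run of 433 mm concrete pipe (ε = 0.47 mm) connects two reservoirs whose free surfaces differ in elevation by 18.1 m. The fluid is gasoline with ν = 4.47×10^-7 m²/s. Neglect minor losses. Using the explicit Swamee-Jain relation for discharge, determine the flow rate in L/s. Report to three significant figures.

Swamee-Jain (Type II): Q = -0.965·√(gD⁵h_f/L)·ln[ε/(3.7D) + √(3.17ν²L/(gD³h_f))]
√(gD⁵h_f/L) = √(9.81·0.433⁵·18.1/952) = 0.05328
ε/(3.7D) = 2.93×10^-4; √(3.17ν²L/(gD³h_f)) = 6.47×10^-6
Q = -0.965·0.05328·ln(2.998×10^-4) = 0.4171 m³/s
Check: V = 2.83 m/s, Re = 2.74×10^6, f = 0.02019, h_f = 18.1 m ≈ 18.1 m ✓

Q ≈ 417 L/s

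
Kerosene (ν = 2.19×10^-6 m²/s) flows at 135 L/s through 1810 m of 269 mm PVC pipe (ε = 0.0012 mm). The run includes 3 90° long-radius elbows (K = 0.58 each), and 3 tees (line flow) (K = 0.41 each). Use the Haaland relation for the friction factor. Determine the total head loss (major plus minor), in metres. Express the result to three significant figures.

H_L ≈ 28.8 m

V = 4Q/(πD²) = 2.375 m/s; V²/2g = 0.2876 m
Re = 2.92×10^5, ε/D = 4.46×10^-6 → f = 0.01445 (Haaland)
Major: h_f = f(L/D)·V²/2g = 0.01445·6729·0.2876 = 27.97 m
Minor: ΣK = 2.97; h_m = ΣK·V²/2g = 0.8542 m
Total H_L = 27.97 + 0.8542 = 28.82 m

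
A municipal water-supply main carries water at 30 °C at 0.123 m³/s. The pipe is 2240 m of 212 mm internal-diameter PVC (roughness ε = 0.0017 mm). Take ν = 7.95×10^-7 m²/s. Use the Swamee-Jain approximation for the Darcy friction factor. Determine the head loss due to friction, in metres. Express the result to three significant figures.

h_f ≈ 78.1 m

V = 4Q/(πD²) = 4·0.123/(π·0.212²) = 3.485 m/s
Re = VD/ν = 3.485·0.212/7.95×10^-7 = 9.29×10^5 → turbulent
ε/D = 0.0017/212 = 8.02×10^-6
Swamee-Jain: f = 0.01194
h_f = f(L/D)V²/(2g) = 0.01194·(2240/0.212)·3.485²/(2·9.81) = 78.09 m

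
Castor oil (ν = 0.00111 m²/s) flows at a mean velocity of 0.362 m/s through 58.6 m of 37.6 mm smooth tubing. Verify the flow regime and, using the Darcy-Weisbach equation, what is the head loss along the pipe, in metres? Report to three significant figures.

h_f ≈ 54.3 m

Re = VD/ν = 0.362·0.03760/0.00111 = 12.3 → laminar (Re < 2300)
f = 64/Re = 5.219
h_f = f(L/D)V²/(2g) = 5.219·(58.6/0.03760)·0.362²/(2·9.81) = 54.33 m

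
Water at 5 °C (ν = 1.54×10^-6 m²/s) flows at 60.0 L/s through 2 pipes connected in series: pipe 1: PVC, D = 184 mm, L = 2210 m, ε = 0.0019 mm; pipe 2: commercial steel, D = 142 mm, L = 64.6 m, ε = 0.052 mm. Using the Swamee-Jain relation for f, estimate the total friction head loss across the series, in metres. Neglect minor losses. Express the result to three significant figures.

H ≈ 51.8 m

Pipe 1: V = 2.256 m/s, Re = 2.70×10^5, ε/D = 1.03×10^-5, f = 0.01478, h_1 = f(L/D)V²/2g = 46.07 m
Pipe 2: V = 3.789 m/s, Re = 3.49×10^5, ε/D = 3.66×10^-4, f = 0.01730, h_2 = f(L/D)V²/2g = 5.757 m
Series → Q common, losses add: H = Σh = 51.83 m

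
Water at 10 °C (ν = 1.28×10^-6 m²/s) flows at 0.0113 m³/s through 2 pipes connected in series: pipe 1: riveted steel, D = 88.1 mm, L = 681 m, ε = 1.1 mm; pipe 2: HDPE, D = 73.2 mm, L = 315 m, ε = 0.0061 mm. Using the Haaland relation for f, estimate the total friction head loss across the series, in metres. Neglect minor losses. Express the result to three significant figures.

Pipe 1: V = 1.854 m/s, Re = 1.28×10^5, ε/D = 0.0125, f = 0.04139, h_1 = f(L/D)V²/2g = 56.03 m
Pipe 2: V = 2.685 m/s, Re = 1.54×10^5, ε/D = 8.33×10^-5, f = 0.01681, h_2 = f(L/D)V²/2g = 26.58 m
Series → Q common, losses add: H = Σh = 82.61 m

H ≈ 82.6 m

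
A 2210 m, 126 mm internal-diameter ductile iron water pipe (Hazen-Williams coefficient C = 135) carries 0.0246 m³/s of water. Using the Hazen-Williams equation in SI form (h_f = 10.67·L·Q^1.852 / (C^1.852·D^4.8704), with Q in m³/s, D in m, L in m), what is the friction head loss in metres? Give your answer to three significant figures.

h_f = 10.67·2210·0.0246^1.852 / (135^1.852·0.126^4.8704) = 67.41 m

h_f ≈ 67.4 m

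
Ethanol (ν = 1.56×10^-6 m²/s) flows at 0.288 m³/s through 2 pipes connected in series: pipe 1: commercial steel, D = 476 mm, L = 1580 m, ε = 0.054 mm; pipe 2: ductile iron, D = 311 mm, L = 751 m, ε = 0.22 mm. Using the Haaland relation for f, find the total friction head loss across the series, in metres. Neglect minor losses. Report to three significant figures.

H ≈ 39.2 m

Pipe 1: V = 1.618 m/s, Re = 4.94×10^5, ε/D = 1.13×10^-4, f = 0.01443, h_1 = f(L/D)V²/2g = 6.396 m
Pipe 2: V = 3.791 m/s, Re = 7.56×10^5, ε/D = 7.07×10^-4, f = 0.01856, h_2 = f(L/D)V²/2g = 32.84 m
Series → Q common, losses add: H = Σh = 39.24 m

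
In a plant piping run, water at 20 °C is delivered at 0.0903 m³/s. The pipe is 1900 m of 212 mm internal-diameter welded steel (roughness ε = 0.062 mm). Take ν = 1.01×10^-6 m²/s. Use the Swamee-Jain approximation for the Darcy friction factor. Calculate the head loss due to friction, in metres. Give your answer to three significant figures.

h_f ≈ 48.5 m

V = 4Q/(πD²) = 4·0.0903/(π·0.212²) = 2.558 m/s
Re = VD/ν = 2.558·0.212/1.01×10^-6 = 5.37×10^5 → turbulent
ε/D = 0.062/212 = 2.92×10^-4
Swamee-Jain: f = 0.01623
h_f = f(L/D)V²/(2g) = 0.01623·(1900/0.212)·2.558²/(2·9.81) = 48.53 m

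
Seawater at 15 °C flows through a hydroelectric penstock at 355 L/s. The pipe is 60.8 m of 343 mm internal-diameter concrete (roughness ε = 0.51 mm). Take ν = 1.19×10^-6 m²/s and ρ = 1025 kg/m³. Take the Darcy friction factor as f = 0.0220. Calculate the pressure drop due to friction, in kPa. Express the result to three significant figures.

Δp ≈ 29.5 kPa

V = 4Q/(πD²) = 4·0.355/(π·0.343²) = 3.842 m/s
h_f = f(L/D)V²/(2g) = 0.02200·(60.8/0.343)·3.842²/(2·9.81) = 2.934 m
Δp = ρg·h_f = 1025·9.81·2.934 = 29.50 kPa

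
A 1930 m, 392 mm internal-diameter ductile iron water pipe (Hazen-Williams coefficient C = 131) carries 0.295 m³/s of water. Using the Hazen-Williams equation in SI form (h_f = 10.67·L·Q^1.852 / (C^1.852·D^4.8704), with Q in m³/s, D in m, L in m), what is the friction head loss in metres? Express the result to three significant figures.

h_f ≈ 24.6 m

h_f = 10.67·1930·0.295^1.852 / (131^1.852·0.392^4.8704) = 24.63 m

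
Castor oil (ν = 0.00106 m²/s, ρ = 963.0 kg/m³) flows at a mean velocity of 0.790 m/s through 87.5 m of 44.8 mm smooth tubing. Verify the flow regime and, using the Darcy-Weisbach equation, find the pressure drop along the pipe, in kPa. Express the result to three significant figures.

Δp ≈ 1130 kPa

Re = VD/ν = 0.790·0.04480/0.00106 = 33.4 → laminar (Re < 2300)
f = 64/Re = 1.917
h_f = f(L/D)V²/(2g) = 1.917·(87.5/0.04480)·0.790²/(2·9.81) = 119.1 m
Δp = ρg·h_f = 963.0·9.81·119.1 = 1125 kPa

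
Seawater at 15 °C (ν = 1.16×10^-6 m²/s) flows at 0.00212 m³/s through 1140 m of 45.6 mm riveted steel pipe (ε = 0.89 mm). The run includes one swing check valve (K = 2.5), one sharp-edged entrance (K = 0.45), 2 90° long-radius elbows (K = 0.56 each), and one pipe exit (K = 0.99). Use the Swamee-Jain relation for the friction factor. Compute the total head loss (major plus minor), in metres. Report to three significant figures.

V = 4Q/(πD²) = 1.298 m/s; V²/2g = 0.08589 m
Re = 5.10×10^4, ε/D = 0.0195 → f = 0.04933 (Swamee-Jain)
Major: h_f = f(L/D)·V²/2g = 0.04933·25000·0.08589 = 105.9 m
Minor: ΣK = 5.06; h_m = ΣK·V²/2g = 0.4346 m
Total H_L = 105.9 + 0.4346 = 106.4 m

H_L ≈ 106 m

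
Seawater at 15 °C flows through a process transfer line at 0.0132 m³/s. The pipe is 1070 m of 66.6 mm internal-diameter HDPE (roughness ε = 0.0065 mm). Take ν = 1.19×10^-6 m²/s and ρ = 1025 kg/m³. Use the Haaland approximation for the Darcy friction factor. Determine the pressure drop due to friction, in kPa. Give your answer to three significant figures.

V = 4Q/(πD²) = 4·0.0132/(π·0.0666²) = 3.789 m/s
Re = VD/ν = 3.789·0.0666/1.19×10^-6 = 2.12×10^5 → turbulent
ε/D = 0.0065/66.6 = 9.76×10^-5
Haaland: f = 0.01602
h_f = f(L/D)V²/(2g) = 0.01602·(1070/0.0666)·3.789²/(2·9.81) = 188.3 m
Δp = ρg·h_f = 1025·9.81·188.3 = 1894 kPa

Δp ≈ 1890 kPa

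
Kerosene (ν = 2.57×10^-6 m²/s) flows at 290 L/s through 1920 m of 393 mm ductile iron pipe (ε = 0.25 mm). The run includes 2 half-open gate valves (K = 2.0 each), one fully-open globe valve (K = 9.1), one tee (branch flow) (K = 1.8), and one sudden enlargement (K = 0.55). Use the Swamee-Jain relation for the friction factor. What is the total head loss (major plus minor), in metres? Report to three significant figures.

H_L ≈ 31.3 m

V = 4Q/(πD²) = 2.391 m/s; V²/2g = 0.2913 m
Re = 3.66×10^5, ε/D = 6.36×10^-4 → f = 0.01886 (Swamee-Jain)
Major: h_f = f(L/D)·V²/2g = 0.01886·4885·0.2913 = 26.84 m
Minor: ΣK = 15.4; h_m = ΣK·V²/2g = 4.501 m
Total H_L = 26.84 + 4.501 = 31.34 m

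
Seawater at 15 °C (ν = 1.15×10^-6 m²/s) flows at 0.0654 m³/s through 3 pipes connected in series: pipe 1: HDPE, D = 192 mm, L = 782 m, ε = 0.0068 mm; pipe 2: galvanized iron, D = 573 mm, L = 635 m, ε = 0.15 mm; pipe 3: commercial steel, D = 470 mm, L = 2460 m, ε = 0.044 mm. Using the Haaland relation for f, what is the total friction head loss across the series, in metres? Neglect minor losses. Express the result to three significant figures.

Pipe 1: V = 2.259 m/s, Re = 3.77×10^5, ε/D = 3.54×10^-5, f = 0.01410, h_1 = f(L/D)V²/2g = 14.94 m
Pipe 2: V = 0.2536 m/s, Re = 1.26×10^5, ε/D = 2.62×10^-4, f = 0.01836, h_2 = f(L/D)V²/2g = 0.06669 m
Pipe 3: V = 0.3770 m/s, Re = 1.54×10^5, ε/D = 9.36×10^-5, f = 0.01686, h_3 = f(L/D)V²/2g = 0.6392 m
Series → Q common, losses add: H = Σh = 15.64 m

H ≈ 15.6 m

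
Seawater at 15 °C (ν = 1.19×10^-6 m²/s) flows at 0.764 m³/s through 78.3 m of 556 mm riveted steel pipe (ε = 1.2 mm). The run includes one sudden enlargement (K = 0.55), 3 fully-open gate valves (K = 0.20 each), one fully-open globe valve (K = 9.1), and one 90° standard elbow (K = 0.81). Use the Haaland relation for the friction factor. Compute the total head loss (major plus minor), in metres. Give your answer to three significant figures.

H_L ≈ 7.29 m

V = 4Q/(πD²) = 3.147 m/s; V²/2g = 0.5047 m
Re = 1.47×10^6, ε/D = 0.00216 → f = 0.02406 (Haaland)
Major: h_f = f(L/D)·V²/2g = 0.02406·140.8·0.5047 = 1.710 m
Minor: ΣK = 11.1; h_m = ΣK·V²/2g = 5.582 m
Total H_L = 1.710 + 5.582 = 7.291 m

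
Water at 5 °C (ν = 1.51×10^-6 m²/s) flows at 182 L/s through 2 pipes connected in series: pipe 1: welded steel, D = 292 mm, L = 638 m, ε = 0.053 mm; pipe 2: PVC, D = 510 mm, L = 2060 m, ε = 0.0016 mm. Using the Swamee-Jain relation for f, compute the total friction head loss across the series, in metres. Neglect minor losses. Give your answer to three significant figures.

Pipe 1: V = 2.718 m/s, Re = 5.26×10^5, ε/D = 1.82×10^-4, f = 0.01527, h_1 = f(L/D)V²/2g = 12.56 m
Pipe 2: V = 0.8909 m/s, Re = 3.01×10^5, ε/D = 3.14×10^-6, f = 0.01440, h_2 = f(L/D)V²/2g = 2.354 m
Series → Q common, losses add: H = Σh = 14.91 m

H ≈ 14.9 m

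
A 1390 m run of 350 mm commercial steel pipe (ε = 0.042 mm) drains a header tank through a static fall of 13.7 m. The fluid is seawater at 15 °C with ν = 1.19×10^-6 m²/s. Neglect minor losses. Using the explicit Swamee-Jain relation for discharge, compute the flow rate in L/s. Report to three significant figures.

Q ≈ 210 L/s

Swamee-Jain (Type II): Q = -0.965·√(gD⁵h_f/L)·ln[ε/(3.7D) + √(3.17ν²L/(gD³h_f))]
√(gD⁵h_f/L) = √(9.81·0.350⁵·13.7/1390) = 0.02253
ε/(3.7D) = 3.24×10^-5; √(3.17ν²L/(gD³h_f)) = 3.29×10^-5
Q = -0.965·0.02253·ln(6.534×10^-5) = 0.2095 m³/s
Check: V = 2.18 m/s, Re = 6.41×10^5, f = 0.01433, h_f = 13.8 m ≈ 13.7 m ✓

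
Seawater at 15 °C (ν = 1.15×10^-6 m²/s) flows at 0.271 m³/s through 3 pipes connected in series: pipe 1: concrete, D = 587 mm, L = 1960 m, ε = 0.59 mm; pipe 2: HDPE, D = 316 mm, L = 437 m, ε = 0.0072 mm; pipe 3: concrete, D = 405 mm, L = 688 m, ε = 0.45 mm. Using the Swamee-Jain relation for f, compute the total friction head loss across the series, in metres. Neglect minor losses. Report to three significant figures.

Pipe 1: V = 1.001 m/s, Re = 5.11×10^5, ε/D = 0.00101, f = 0.02036, h_1 = f(L/D)V²/2g = 3.475 m
Pipe 2: V = 3.455 m/s, Re = 9.49×10^5, ε/D = 2.28×10^-5, f = 0.01223, h_2 = f(L/D)V²/2g = 10.29 m
Pipe 3: V = 2.104 m/s, Re = 7.41×10^5, ε/D = 0.00111, f = 0.02063, h_3 = f(L/D)V²/2g = 7.904 m
Series → Q common, losses add: H = Σh = 21.67 m

H ≈ 21.7 m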